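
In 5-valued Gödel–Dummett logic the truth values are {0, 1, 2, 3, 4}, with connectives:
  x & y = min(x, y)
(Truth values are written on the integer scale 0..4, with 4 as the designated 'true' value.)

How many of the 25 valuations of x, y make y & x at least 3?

value 4: 1 assignment (counts)
value 3: 3 assignments (counts)
value 2: 5 assignments
value 1: 7 assignments
value 0: 9 assignments
So 4 of the 25 assignments meet the threshold.

4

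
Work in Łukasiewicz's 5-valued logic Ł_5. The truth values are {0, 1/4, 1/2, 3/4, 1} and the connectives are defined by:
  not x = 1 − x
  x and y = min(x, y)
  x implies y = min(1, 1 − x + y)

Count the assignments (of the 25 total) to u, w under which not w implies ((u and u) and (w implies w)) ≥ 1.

value 1: 15 assignments (counts)
value 3/4: 4 assignments
value 1/2: 3 assignments
value 1/4: 2 assignments
value 0: 1 assignment
So 15 of the 25 assignments meet the threshold.

15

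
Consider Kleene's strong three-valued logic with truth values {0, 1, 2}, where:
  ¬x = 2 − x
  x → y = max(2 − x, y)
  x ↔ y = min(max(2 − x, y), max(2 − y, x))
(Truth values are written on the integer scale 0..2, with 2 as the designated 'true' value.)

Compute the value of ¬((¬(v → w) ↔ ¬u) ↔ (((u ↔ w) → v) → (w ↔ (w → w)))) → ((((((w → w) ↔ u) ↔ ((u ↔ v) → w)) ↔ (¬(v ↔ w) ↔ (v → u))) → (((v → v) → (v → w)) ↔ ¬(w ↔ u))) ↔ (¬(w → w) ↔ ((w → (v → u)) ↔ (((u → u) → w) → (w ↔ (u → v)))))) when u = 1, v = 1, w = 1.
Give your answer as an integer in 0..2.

1

v → w = 1 → 1 = 1
¬(v → w) = ¬1 = 1
¬u = ¬1 = 1
¬(v → w) ↔ ¬u = 1 ↔ 1 = 1
u ↔ w = 1 ↔ 1 = 1
(u ↔ w) → v = 1 → 1 = 1
w → w = 1 → 1 = 1
w ↔ (w → w) = 1 ↔ 1 = 1
((u ↔ w) → v) → (w ↔ (w → w)) = 1 → 1 = 1
(¬(v → w) ↔ ¬u) ↔ (((u ↔ w) → v) → (w ↔ (w → w))) = 1 ↔ 1 = 1
¬((¬(v → w) ↔ ¬u) ↔ (((u ↔ w) → v) → (w ↔ (w → w)))) = ¬1 = 1
w → w = 1 → 1 = 1
(w → w) ↔ u = 1 ↔ 1 = 1
u ↔ v = 1 ↔ 1 = 1
(u ↔ v) → w = 1 → 1 = 1
((w → w) ↔ u) ↔ ((u ↔ v) → w) = 1 ↔ 1 = 1
v ↔ w = 1 ↔ 1 = 1
¬(v ↔ w) = ¬1 = 1
v → u = 1 → 1 = 1
¬(v ↔ w) ↔ (v → u) = 1 ↔ 1 = 1
(((w → w) ↔ u) ↔ ((u ↔ v) → w)) ↔ (¬(v ↔ w) ↔ (v → u)) = 1 ↔ 1 = 1
v → v = 1 → 1 = 1
v → w = 1 → 1 = 1
(v → v) → (v → w) = 1 → 1 = 1
w ↔ u = 1 ↔ 1 = 1
¬(w ↔ u) = ¬1 = 1
((v → v) → (v → w)) ↔ ¬(w ↔ u) = 1 ↔ 1 = 1
((((w → w) ↔ u) ↔ ((u ↔ v) → w)) ↔ (¬(v ↔ w) ↔ (v → u))) → (((v → v) → (v → w)) ↔ ¬(w ↔ u)) = 1 → 1 = 1
w → w = 1 → 1 = 1
¬(w → w) = ¬1 = 1
v → u = 1 → 1 = 1
w → (v → u) = 1 → 1 = 1
u → u = 1 → 1 = 1
(u → u) → w = 1 → 1 = 1
u → v = 1 → 1 = 1
w ↔ (u → v) = 1 ↔ 1 = 1
((u → u) → w) → (w ↔ (u → v)) = 1 → 1 = 1
(w → (v → u)) ↔ (((u → u) → w) → (w ↔ (u → v))) = 1 ↔ 1 = 1
¬(w → w) ↔ ((w → (v → u)) ↔ (((u → u) → w) → (w ↔ (u → v)))) = 1 ↔ 1 = 1
(((((w → w) ↔ u) ↔ ((u ↔ v) → w)) ↔ (¬(v ↔ w) ↔ (v → u))) → (((v → v) → (v → w)) ↔ ¬(w ↔ u))) ↔ (¬(w → w) ↔ ((w → (v → u)) ↔ (((u → u) → w) → (w ↔ (u → v))))) = 1 ↔ 1 = 1
¬((¬(v → w) ↔ ¬u) ↔ (((u ↔ w) → v) → (w ↔ (w → w)))) → ((((((w → w) ↔ u) ↔ ((u ↔ v) → w)) ↔ (¬(v ↔ w) ↔ (v → u))) → (((v → v) → (v → w)) ↔ ¬(w ↔ u))) ↔ (¬(w → w) ↔ ((w → (v → u)) ↔ (((u → u) → w) → (w ↔ (u → v)))))) = 1 → 1 = 1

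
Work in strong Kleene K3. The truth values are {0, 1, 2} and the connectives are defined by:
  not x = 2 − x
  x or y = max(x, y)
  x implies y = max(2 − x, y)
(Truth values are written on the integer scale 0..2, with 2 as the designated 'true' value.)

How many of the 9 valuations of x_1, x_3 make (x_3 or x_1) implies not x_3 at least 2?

x_1 = 0, x_3 = 0 ↦ 2  ≥
x_1 = 0, x_3 = 1 ↦ 1  <
x_1 = 0, x_3 = 2 ↦ 0  <
x_1 = 1, x_3 = 0 ↦ 2  ≥
x_1 = 1, x_3 = 1 ↦ 1  <
x_1 = 1, x_3 = 2 ↦ 0  <
x_1 = 2, x_3 = 0 ↦ 2  ≥
x_1 = 2, x_3 = 1 ↦ 1  <
x_1 = 2, x_3 = 2 ↦ 0  <
So 3 of the 9 assignments meet the threshold.

3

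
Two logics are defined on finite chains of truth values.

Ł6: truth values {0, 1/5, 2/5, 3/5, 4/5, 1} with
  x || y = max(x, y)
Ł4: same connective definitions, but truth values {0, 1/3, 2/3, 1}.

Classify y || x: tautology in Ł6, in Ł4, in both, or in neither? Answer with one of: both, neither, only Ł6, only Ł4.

In Ł6: at x = 0, y = 0 the value is 0 — not a tautology.
In Ł4: at x = 0, y = 0 the value is 0 — not a tautology.

neither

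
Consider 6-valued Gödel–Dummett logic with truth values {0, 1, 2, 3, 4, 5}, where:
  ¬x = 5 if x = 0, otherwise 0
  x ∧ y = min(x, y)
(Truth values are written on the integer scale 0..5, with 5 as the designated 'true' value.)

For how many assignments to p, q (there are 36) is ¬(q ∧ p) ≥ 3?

11

value 5: 11 assignments (counts)
value 0: 25 assignments
So 11 of the 36 assignments meet the threshold.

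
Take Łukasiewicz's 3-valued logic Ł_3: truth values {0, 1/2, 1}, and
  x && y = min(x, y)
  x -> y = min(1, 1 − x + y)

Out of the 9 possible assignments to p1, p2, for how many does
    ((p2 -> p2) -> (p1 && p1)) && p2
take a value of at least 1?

p1 = 0, p2 = 0 ↦ 0  <
p1 = 0, p2 = 1/2 ↦ 0  <
p1 = 0, p2 = 1 ↦ 0  <
p1 = 1/2, p2 = 0 ↦ 0  <
p1 = 1/2, p2 = 1/2 ↦ 1/2  <
p1 = 1/2, p2 = 1 ↦ 1/2  <
p1 = 1, p2 = 0 ↦ 0  <
p1 = 1, p2 = 1/2 ↦ 1/2  <
p1 = 1, p2 = 1 ↦ 1  ≥
So 1 of the 9 assignments meets the threshold.

1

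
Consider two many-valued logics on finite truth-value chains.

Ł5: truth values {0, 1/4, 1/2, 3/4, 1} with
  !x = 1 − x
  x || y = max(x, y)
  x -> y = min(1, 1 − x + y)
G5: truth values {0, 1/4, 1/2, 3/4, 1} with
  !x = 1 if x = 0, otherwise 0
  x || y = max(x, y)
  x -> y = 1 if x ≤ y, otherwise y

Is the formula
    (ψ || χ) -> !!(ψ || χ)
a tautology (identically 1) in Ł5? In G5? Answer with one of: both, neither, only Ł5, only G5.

In Ł5: every assignment gives 1 — tautology.
In G5: every assignment gives 1 — tautology.

both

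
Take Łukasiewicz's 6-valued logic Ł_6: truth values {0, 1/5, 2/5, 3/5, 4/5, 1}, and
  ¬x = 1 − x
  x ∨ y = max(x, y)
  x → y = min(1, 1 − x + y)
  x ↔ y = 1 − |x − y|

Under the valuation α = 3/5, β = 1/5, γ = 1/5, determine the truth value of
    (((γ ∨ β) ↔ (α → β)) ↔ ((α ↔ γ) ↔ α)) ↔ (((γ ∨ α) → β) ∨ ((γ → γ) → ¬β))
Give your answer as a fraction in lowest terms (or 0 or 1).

4/5

γ ∨ β = 1/5 ∨ 1/5 = 1/5
α → β = 3/5 → 1/5 = 3/5
(γ ∨ β) ↔ (α → β) = 1/5 ↔ 3/5 = 3/5
α ↔ γ = 3/5 ↔ 1/5 = 3/5
(α ↔ γ) ↔ α = 3/5 ↔ 3/5 = 1
((γ ∨ β) ↔ (α → β)) ↔ ((α ↔ γ) ↔ α) = 3/5 ↔ 1 = 3/5
γ ∨ α = 1/5 ∨ 3/5 = 3/5
(γ ∨ α) → β = 3/5 → 1/5 = 3/5
γ → γ = 1/5 → 1/5 = 1
¬β = ¬1/5 = 4/5
(γ → γ) → ¬β = 1 → 4/5 = 4/5
((γ ∨ α) → β) ∨ ((γ → γ) → ¬β) = 3/5 ∨ 4/5 = 4/5
(((γ ∨ β) ↔ (α → β)) ↔ ((α ↔ γ) ↔ α)) ↔ (((γ ∨ α) → β) ∨ ((γ → γ) → ¬β)) = 3/5 ↔ 4/5 = 4/5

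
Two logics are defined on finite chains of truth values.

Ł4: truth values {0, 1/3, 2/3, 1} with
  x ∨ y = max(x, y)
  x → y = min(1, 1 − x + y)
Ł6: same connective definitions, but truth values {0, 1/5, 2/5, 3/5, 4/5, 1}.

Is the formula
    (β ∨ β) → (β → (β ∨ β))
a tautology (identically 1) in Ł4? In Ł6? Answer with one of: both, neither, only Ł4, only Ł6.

both

In Ł4: every assignment gives 1 — tautology.
In Ł6: every assignment gives 1 — tautology.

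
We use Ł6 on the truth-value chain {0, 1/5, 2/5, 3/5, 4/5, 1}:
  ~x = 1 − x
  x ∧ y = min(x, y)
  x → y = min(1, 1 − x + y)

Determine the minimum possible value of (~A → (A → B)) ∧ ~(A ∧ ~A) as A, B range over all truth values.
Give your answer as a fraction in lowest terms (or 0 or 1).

Take A = 2/5, B = 0:
~A = ~2/5 = 3/5
A → B = 2/5 → 0 = 3/5
~A → (A → B) = 3/5 → 3/5 = 1
~A = ~2/5 = 3/5
A ∧ ~A = 2/5 ∧ 3/5 = 2/5
~(A ∧ ~A) = ~2/5 = 3/5
(~A → (A → B)) ∧ ~(A ∧ ~A) = 1 ∧ 3/5 = 3/5
No assignment yields a value below 3/5, so this is the minimum.

3/5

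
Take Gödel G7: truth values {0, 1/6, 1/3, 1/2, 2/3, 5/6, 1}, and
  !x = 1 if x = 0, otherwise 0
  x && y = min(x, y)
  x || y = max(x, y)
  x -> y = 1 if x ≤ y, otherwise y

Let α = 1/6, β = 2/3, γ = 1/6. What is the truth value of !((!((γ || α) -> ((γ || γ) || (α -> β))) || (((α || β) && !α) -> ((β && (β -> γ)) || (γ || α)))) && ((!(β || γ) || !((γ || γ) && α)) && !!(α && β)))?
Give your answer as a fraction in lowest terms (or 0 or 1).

1

γ || α = 1/6 || 1/6 = 1/6
γ || γ = 1/6 || 1/6 = 1/6
α -> β = 1/6 -> 2/3 = 1
(γ || γ) || (α -> β) = 1/6 || 1 = 1
(γ || α) -> ((γ || γ) || (α -> β)) = 1/6 -> 1 = 1
!((γ || α) -> ((γ || γ) || (α -> β))) = !1 = 0
α || β = 1/6 || 2/3 = 2/3
!α = !1/6 = 0
(α || β) && !α = 2/3 && 0 = 0
β -> γ = 2/3 -> 1/6 = 1/6
β && (β -> γ) = 2/3 && 1/6 = 1/6
γ || α = 1/6 || 1/6 = 1/6
(β && (β -> γ)) || (γ || α) = 1/6 || 1/6 = 1/6
((α || β) && !α) -> ((β && (β -> γ)) || (γ || α)) = 0 -> 1/6 = 1
!((γ || α) -> ((γ || γ) || (α -> β))) || (((α || β) && !α) -> ((β && (β -> γ)) || (γ || α))) = 0 || 1 = 1
β || γ = 2/3 || 1/6 = 2/3
!(β || γ) = !2/3 = 0
γ || γ = 1/6 || 1/6 = 1/6
(γ || γ) && α = 1/6 && 1/6 = 1/6
!((γ || γ) && α) = !1/6 = 0
!(β || γ) || !((γ || γ) && α) = 0 || 0 = 0
α && β = 1/6 && 2/3 = 1/6
!(α && β) = !1/6 = 0
!!(α && β) = !0 = 1
(!(β || γ) || !((γ || γ) && α)) && !!(α && β) = 0 && 1 = 0
(!((γ || α) -> ((γ || γ) || (α -> β))) || (((α || β) && !α) -> ((β && (β -> γ)) || (γ || α)))) && ((!(β || γ) || !((γ || γ) && α)) && !!(α && β)) = 1 && 0 = 0
!((!((γ || α) -> ((γ || γ) || (α -> β))) || (((α || β) && !α) -> ((β && (β -> γ)) || (γ || α)))) && ((!(β || γ) || !((γ || γ) && α)) && !!(α && β))) = !0 = 1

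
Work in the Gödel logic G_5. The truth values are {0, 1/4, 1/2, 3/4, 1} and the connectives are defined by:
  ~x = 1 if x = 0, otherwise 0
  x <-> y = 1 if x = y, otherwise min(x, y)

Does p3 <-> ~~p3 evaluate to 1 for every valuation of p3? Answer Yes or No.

No

Counterexample: take p3 = 1/4.
~p3 = ~1/4 = 0
~~p3 = ~0 = 1
p3 <-> ~~p3 = 1/4 <-> 1 = 1/4
This gives 1/4 ≠ 1.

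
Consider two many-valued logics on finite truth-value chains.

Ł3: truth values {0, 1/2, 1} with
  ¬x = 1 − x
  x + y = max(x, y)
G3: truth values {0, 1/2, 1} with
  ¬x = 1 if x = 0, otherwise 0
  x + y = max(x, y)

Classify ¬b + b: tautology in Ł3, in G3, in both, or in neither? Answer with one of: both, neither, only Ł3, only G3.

In Ł3: at b = 1/2 the value is 1/2 — not a tautology.
In G3: at b = 1/2 the value is 1/2 — not a tautology.

neither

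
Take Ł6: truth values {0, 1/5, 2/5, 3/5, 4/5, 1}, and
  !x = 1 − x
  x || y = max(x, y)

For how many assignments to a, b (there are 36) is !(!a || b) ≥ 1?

1

value 1: 1 assignment (counts)
value 4/5: 3 assignments
value 3/5: 5 assignments
value 2/5: 7 assignments
value 1/5: 9 assignments
value 0: 11 assignments
So 1 of the 36 assignments meets the threshold.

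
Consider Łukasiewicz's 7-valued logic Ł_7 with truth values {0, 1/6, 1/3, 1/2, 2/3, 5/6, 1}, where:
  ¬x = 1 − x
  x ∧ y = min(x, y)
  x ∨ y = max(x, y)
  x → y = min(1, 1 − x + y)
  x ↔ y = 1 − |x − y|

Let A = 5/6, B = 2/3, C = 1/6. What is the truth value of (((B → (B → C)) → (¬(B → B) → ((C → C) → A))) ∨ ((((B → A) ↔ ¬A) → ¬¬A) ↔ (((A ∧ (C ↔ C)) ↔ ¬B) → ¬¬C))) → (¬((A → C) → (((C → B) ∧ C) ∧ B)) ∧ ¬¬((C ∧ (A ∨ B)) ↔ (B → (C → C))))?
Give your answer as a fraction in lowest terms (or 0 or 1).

1/6

B → C = 2/3 → 1/6 = 1/2
B → (B → C) = 2/3 → 1/2 = 5/6
B → B = 2/3 → 2/3 = 1
¬(B → B) = ¬1 = 0
C → C = 1/6 → 1/6 = 1
(C → C) → A = 1 → 5/6 = 5/6
¬(B → B) → ((C → C) → A) = 0 → 5/6 = 1
(B → (B → C)) → (¬(B → B) → ((C → C) → A)) = 5/6 → 1 = 1
B → A = 2/3 → 5/6 = 1
¬A = ¬5/6 = 1/6
(B → A) ↔ ¬A = 1 ↔ 1/6 = 1/6
¬A = ¬5/6 = 1/6
¬¬A = ¬1/6 = 5/6
((B → A) ↔ ¬A) → ¬¬A = 1/6 → 5/6 = 1
C ↔ C = 1/6 ↔ 1/6 = 1
A ∧ (C ↔ C) = 5/6 ∧ 1 = 5/6
¬B = ¬2/3 = 1/3
(A ∧ (C ↔ C)) ↔ ¬B = 5/6 ↔ 1/3 = 1/2
¬C = ¬1/6 = 5/6
¬¬C = ¬5/6 = 1/6
((A ∧ (C ↔ C)) ↔ ¬B) → ¬¬C = 1/2 → 1/6 = 2/3
(((B → A) ↔ ¬A) → ¬¬A) ↔ (((A ∧ (C ↔ C)) ↔ ¬B) → ¬¬C) = 1 ↔ 2/3 = 2/3
((B → (B → C)) → (¬(B → B) → ((C → C) → A))) ∨ ((((B → A) ↔ ¬A) → ¬¬A) ↔ (((A ∧ (C ↔ C)) ↔ ¬B) → ¬¬C)) = 1 ∨ 2/3 = 1
A → C = 5/6 → 1/6 = 1/3
C → B = 1/6 → 2/3 = 1
(C → B) ∧ C = 1 ∧ 1/6 = 1/6
((C → B) ∧ C) ∧ B = 1/6 ∧ 2/3 = 1/6
(A → C) → (((C → B) ∧ C) ∧ B) = 1/3 → 1/6 = 5/6
¬((A → C) → (((C → B) ∧ C) ∧ B)) = ¬5/6 = 1/6
A ∨ B = 5/6 ∨ 2/3 = 5/6
C ∧ (A ∨ B) = 1/6 ∧ 5/6 = 1/6
C → C = 1/6 → 1/6 = 1
B → (C → C) = 2/3 → 1 = 1
(C ∧ (A ∨ B)) ↔ (B → (C → C)) = 1/6 ↔ 1 = 1/6
¬((C ∧ (A ∨ B)) ↔ (B → (C → C))) = ¬1/6 = 5/6
¬¬((C ∧ (A ∨ B)) ↔ (B → (C → C))) = ¬5/6 = 1/6
¬((A → C) → (((C → B) ∧ C) ∧ B)) ∧ ¬¬((C ∧ (A ∨ B)) ↔ (B → (C → C))) = 1/6 ∧ 1/6 = 1/6
(((B → (B → C)) → (¬(B → B) → ((C → C) → A))) ∨ ((((B → A) ↔ ¬A) → ¬¬A) ↔ (((A ∧ (C ↔ C)) ↔ ¬B) → ¬¬C))) → (¬((A → C) → (((C → B) ∧ C) ∧ B)) ∧ ¬¬((C ∧ (A ∨ B)) ↔ (B → (C → C)))) = 1 → 1/6 = 1/6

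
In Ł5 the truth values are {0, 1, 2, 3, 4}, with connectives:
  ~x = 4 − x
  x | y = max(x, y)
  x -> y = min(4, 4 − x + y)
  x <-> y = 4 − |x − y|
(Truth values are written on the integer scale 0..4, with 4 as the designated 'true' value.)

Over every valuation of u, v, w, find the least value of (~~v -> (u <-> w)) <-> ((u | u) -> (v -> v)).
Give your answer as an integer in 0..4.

Take u = 0, v = 4, w = 4:
~v = ~4 = 0
~~v = ~0 = 4
u <-> w = 0 <-> 4 = 0
~~v -> (u <-> w) = 4 -> 0 = 0
u | u = 0 | 0 = 0
v -> v = 4 -> 4 = 4
(u | u) -> (v -> v) = 0 -> 4 = 4
(~~v -> (u <-> w)) <-> ((u | u) -> (v -> v)) = 0 <-> 4 = 0
No assignment yields a value below 0, so this is the minimum.

0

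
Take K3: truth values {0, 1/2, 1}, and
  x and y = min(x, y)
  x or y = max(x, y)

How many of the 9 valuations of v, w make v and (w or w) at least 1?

1

v = 0, w = 0 ↦ 0  <
v = 0, w = 1/2 ↦ 0  <
v = 0, w = 1 ↦ 0  <
v = 1/2, w = 0 ↦ 0  <
v = 1/2, w = 1/2 ↦ 1/2  <
v = 1/2, w = 1 ↦ 1/2  <
v = 1, w = 0 ↦ 0  <
v = 1, w = 1/2 ↦ 1/2  <
v = 1, w = 1 ↦ 1  ≥
So 1 of the 9 assignments meets the threshold.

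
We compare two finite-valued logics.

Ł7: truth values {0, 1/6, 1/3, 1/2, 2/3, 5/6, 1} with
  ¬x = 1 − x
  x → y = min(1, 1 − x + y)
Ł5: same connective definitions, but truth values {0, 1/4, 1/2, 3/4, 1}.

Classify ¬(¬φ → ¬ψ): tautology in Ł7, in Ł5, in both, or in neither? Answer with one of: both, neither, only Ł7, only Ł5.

neither

In Ł7: at φ = 0, ψ = 0 the value is 0 — not a tautology.
In Ł5: at φ = 0, ψ = 0 the value is 0 — not a tautology.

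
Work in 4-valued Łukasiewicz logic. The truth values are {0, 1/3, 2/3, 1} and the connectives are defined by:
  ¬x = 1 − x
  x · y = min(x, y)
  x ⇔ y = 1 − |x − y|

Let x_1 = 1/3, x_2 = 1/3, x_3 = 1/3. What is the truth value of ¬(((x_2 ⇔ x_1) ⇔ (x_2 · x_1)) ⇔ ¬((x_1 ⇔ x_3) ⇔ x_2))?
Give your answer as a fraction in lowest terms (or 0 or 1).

1/3

x_2 ⇔ x_1 = 1/3 ⇔ 1/3 = 1
x_2 · x_1 = 1/3 · 1/3 = 1/3
(x_2 ⇔ x_1) ⇔ (x_2 · x_1) = 1 ⇔ 1/3 = 1/3
x_1 ⇔ x_3 = 1/3 ⇔ 1/3 = 1
(x_1 ⇔ x_3) ⇔ x_2 = 1 ⇔ 1/3 = 1/3
¬((x_1 ⇔ x_3) ⇔ x_2) = ¬1/3 = 2/3
((x_2 ⇔ x_1) ⇔ (x_2 · x_1)) ⇔ ¬((x_1 ⇔ x_3) ⇔ x_2) = 1/3 ⇔ 2/3 = 2/3
¬(((x_2 ⇔ x_1) ⇔ (x_2 · x_1)) ⇔ ¬((x_1 ⇔ x_3) ⇔ x_2)) = ¬2/3 = 1/3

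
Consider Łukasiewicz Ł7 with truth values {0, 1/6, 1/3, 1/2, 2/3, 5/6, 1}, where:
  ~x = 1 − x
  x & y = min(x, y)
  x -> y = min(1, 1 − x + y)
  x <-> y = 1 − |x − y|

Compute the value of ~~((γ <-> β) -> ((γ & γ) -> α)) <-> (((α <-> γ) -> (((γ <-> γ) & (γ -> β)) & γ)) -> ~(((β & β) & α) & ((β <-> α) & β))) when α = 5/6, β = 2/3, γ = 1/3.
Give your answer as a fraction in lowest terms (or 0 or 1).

1/2

γ <-> β = 1/3 <-> 2/3 = 2/3
γ & γ = 1/3 & 1/3 = 1/3
(γ & γ) -> α = 1/3 -> 5/6 = 1
(γ <-> β) -> ((γ & γ) -> α) = 2/3 -> 1 = 1
~((γ <-> β) -> ((γ & γ) -> α)) = ~1 = 0
~~((γ <-> β) -> ((γ & γ) -> α)) = ~0 = 1
α <-> γ = 5/6 <-> 1/3 = 1/2
γ <-> γ = 1/3 <-> 1/3 = 1
γ -> β = 1/3 -> 2/3 = 1
(γ <-> γ) & (γ -> β) = 1 & 1 = 1
((γ <-> γ) & (γ -> β)) & γ = 1 & 1/3 = 1/3
(α <-> γ) -> (((γ <-> γ) & (γ -> β)) & γ) = 1/2 -> 1/3 = 5/6
β & β = 2/3 & 2/3 = 2/3
(β & β) & α = 2/3 & 5/6 = 2/3
β <-> α = 2/3 <-> 5/6 = 5/6
(β <-> α) & β = 5/6 & 2/3 = 2/3
((β & β) & α) & ((β <-> α) & β) = 2/3 & 2/3 = 2/3
~(((β & β) & α) & ((β <-> α) & β)) = ~2/3 = 1/3
((α <-> γ) -> (((γ <-> γ) & (γ -> β)) & γ)) -> ~(((β & β) & α) & ((β <-> α) & β)) = 5/6 -> 1/3 = 1/2
~~((γ <-> β) -> ((γ & γ) -> α)) <-> (((α <-> γ) -> (((γ <-> γ) & (γ -> β)) & γ)) -> ~(((β & β) & α) & ((β <-> α) & β))) = 1 <-> 1/2 = 1/2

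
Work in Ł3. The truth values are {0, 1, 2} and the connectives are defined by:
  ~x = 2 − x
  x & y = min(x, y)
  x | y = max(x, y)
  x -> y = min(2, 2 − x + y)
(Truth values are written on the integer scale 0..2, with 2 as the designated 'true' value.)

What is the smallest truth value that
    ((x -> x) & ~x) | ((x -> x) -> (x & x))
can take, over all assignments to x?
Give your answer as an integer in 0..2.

Take x = 1:
x -> x = 1 -> 1 = 2
~x = ~1 = 1
(x -> x) & ~x = 2 & 1 = 1
x -> x = 1 -> 1 = 2
x & x = 1 & 1 = 1
(x -> x) -> (x & x) = 2 -> 1 = 1
((x -> x) & ~x) | ((x -> x) -> (x & x)) = 1 | 1 = 1
No assignment yields a value below 1, so this is the minimum.

1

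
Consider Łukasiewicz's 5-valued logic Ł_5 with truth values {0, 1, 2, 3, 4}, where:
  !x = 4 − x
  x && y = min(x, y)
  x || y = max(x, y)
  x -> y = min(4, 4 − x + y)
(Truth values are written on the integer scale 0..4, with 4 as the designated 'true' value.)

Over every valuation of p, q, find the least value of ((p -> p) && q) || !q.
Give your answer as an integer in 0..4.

Take p = 0, q = 2:
p -> p = 0 -> 0 = 4
(p -> p) && q = 4 && 2 = 2
!q = !2 = 2
((p -> p) && q) || !q = 2 || 2 = 2
No assignment yields a value below 2, so this is the minimum.

2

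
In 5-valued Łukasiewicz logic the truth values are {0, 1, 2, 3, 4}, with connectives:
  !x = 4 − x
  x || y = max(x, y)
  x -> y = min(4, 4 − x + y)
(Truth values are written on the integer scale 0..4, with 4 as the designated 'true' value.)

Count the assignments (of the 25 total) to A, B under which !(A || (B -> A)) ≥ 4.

1

value 4: 1 assignment (counts)
value 3: 2 assignments
value 2: 3 assignments
value 1: 4 assignments
value 0: 15 assignments
So 1 of the 25 assignments meets the threshold.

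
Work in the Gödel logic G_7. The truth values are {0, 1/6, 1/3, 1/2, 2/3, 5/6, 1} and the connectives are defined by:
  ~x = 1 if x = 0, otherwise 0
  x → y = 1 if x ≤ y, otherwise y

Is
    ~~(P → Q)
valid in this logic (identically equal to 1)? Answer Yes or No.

Counterexample: take P = 1/6, Q = 0.
P → Q = 1/6 → 0 = 0
~(P → Q) = ~0 = 1
~~(P → Q) = ~1 = 0
This gives 0 ≠ 1.

No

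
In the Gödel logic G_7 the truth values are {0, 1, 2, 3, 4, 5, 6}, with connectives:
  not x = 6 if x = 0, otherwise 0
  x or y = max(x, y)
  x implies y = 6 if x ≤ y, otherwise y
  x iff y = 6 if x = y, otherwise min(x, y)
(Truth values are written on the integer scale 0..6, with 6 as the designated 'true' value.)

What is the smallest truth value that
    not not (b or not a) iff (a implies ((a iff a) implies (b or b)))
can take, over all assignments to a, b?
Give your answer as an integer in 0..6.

1

Take a = 2, b = 1:
not a = not 2 = 0
b or not a = 1 or 0 = 1
not (b or not a) = not 1 = 0
not not (b or not a) = not 0 = 6
a iff a = 2 iff 2 = 6
b or b = 1 or 1 = 1
(a iff a) implies (b or b) = 6 implies 1 = 1
a implies ((a iff a) implies (b or b)) = 2 implies 1 = 1
not not (b or not a) iff (a implies ((a iff a) implies (b or b))) = 6 iff 1 = 1
No assignment yields a value below 1, so this is the minimum.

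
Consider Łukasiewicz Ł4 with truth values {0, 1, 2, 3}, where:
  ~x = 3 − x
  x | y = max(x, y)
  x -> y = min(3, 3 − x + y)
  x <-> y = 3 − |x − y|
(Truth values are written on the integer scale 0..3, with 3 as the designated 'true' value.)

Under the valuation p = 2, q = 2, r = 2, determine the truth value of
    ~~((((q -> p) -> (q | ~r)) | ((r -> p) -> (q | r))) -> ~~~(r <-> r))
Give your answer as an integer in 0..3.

1

q -> p = 2 -> 2 = 3
~r = ~2 = 1
q | ~r = 2 | 1 = 2
(q -> p) -> (q | ~r) = 3 -> 2 = 2
r -> p = 2 -> 2 = 3
q | r = 2 | 2 = 2
(r -> p) -> (q | r) = 3 -> 2 = 2
((q -> p) -> (q | ~r)) | ((r -> p) -> (q | r)) = 2 | 2 = 2
r <-> r = 2 <-> 2 = 3
~(r <-> r) = ~3 = 0
~~(r <-> r) = ~0 = 3
~~~(r <-> r) = ~3 = 0
(((q -> p) -> (q | ~r)) | ((r -> p) -> (q | r))) -> ~~~(r <-> r) = 2 -> 0 = 1
~((((q -> p) -> (q | ~r)) | ((r -> p) -> (q | r))) -> ~~~(r <-> r)) = ~1 = 2
~~((((q -> p) -> (q | ~r)) | ((r -> p) -> (q | r))) -> ~~~(r <-> r)) = ~2 = 1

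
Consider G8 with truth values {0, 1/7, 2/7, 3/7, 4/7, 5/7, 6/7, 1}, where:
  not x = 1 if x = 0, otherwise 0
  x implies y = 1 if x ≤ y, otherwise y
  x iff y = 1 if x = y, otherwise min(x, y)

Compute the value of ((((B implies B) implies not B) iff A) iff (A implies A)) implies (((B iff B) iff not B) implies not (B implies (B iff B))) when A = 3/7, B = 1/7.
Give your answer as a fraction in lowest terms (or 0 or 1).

1

B implies B = 1/7 implies 1/7 = 1
not B = not 1/7 = 0
(B implies B) implies not B = 1 implies 0 = 0
((B implies B) implies not B) iff A = 0 iff 3/7 = 0
A implies A = 3/7 implies 3/7 = 1
(((B implies B) implies not B) iff A) iff (A implies A) = 0 iff 1 = 0
B iff B = 1/7 iff 1/7 = 1
not B = not 1/7 = 0
(B iff B) iff not B = 1 iff 0 = 0
B iff B = 1/7 iff 1/7 = 1
B implies (B iff B) = 1/7 implies 1 = 1
not (B implies (B iff B)) = not 1 = 0
((B iff B) iff not B) implies not (B implies (B iff B)) = 0 implies 0 = 1
((((B implies B) implies not B) iff A) iff (A implies A)) implies (((B iff B) iff not B) implies not (B implies (B iff B))) = 0 implies 1 = 1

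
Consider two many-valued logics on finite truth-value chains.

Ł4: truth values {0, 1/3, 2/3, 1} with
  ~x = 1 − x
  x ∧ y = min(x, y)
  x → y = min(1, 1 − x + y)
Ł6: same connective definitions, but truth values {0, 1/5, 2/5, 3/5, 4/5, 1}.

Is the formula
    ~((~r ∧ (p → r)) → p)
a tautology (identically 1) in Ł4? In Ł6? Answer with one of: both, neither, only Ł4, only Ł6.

neither

In Ł4: at p = 0, r = 1/3 the value is 2/3 — not a tautology.
In Ł6: at p = 0, r = 1/5 the value is 4/5 — not a tautology.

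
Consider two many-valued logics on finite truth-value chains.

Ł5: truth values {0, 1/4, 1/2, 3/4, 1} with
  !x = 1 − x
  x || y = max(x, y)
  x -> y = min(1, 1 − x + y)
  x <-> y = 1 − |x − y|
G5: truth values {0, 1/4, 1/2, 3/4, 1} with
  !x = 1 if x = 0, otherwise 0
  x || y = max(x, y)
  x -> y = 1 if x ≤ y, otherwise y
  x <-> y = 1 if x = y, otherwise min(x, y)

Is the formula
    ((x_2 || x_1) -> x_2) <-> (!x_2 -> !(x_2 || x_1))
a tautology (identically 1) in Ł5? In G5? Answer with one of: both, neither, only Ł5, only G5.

only Ł5

In Ł5: every assignment gives 1 — tautology.
In G5: at x_1 = 1/2, x_2 = 1/4 the value is 1/4 — not a tautology.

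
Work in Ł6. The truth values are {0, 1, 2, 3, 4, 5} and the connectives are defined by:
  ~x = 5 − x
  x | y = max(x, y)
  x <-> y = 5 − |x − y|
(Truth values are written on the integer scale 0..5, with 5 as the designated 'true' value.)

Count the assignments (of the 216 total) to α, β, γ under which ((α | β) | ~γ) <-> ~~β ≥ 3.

158

value 5: 91 assignments (counts)
value 4: 35 assignments (counts)
value 3: 32 assignments (counts)
value 2: 27 assignments
value 1: 20 assignments
value 0: 11 assignments
So 158 of the 216 assignments meet the threshold.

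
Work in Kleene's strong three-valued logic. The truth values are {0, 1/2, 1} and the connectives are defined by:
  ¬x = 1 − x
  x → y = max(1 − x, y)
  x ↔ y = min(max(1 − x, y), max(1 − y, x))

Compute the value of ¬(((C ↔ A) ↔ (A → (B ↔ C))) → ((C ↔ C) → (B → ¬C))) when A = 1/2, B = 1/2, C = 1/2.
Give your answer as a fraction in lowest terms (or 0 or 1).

C ↔ A = 1/2 ↔ 1/2 = 1/2
B ↔ C = 1/2 ↔ 1/2 = 1/2
A → (B ↔ C) = 1/2 → 1/2 = 1/2
(C ↔ A) ↔ (A → (B ↔ C)) = 1/2 ↔ 1/2 = 1/2
C ↔ C = 1/2 ↔ 1/2 = 1/2
¬C = ¬1/2 = 1/2
B → ¬C = 1/2 → 1/2 = 1/2
(C ↔ C) → (B → ¬C) = 1/2 → 1/2 = 1/2
((C ↔ A) ↔ (A → (B ↔ C))) → ((C ↔ C) → (B → ¬C)) = 1/2 → 1/2 = 1/2
¬(((C ↔ A) ↔ (A → (B ↔ C))) → ((C ↔ C) → (B → ¬C))) = ¬1/2 = 1/2

1/2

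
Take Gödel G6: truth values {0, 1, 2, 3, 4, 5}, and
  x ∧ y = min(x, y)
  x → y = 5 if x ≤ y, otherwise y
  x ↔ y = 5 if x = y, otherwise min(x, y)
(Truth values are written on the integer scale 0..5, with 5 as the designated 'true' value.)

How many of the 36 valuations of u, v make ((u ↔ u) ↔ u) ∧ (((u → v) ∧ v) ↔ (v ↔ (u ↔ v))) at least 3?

value 5: 1 assignment (counts)
value 4: 3 assignments (counts)
value 3: 5 assignments (counts)
value 2: 7 assignments
value 1: 9 assignments
value 0: 11 assignments
So 9 of the 36 assignments meet the threshold.

9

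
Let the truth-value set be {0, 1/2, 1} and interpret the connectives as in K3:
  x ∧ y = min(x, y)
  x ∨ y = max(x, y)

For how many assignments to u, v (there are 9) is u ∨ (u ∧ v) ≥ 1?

u = 0, v = 0 ↦ 0  <
u = 0, v = 1/2 ↦ 0  <
u = 0, v = 1 ↦ 0  <
u = 1/2, v = 0 ↦ 1/2  <
u = 1/2, v = 1/2 ↦ 1/2  <
u = 1/2, v = 1 ↦ 1/2  <
u = 1, v = 0 ↦ 1  ≥
u = 1, v = 1/2 ↦ 1  ≥
u = 1, v = 1 ↦ 1  ≥
So 3 of the 9 assignments meet the threshold.

3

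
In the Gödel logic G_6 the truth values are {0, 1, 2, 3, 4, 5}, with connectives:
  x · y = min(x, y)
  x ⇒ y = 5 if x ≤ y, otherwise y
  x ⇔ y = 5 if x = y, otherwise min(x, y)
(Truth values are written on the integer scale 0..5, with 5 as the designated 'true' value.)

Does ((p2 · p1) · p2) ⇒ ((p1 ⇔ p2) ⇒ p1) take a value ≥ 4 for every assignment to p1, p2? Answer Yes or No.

Yes

At p1 = 1, p2 = 0, for instance:
p2 · p1 = 0 · 1 = 0
(p2 · p1) · p2 = 0 · 0 = 0
p1 ⇔ p2 = 1 ⇔ 0 = 0
(p1 ⇔ p2) ⇒ p1 = 0 ⇒ 1 = 5
((p2 · p1) · p2) ⇒ ((p1 ⇔ p2) ⇒ p1) = 0 ⇒ 5 = 5
and checking the remaining 35 assignments likewise gives ≥ 4 in every case.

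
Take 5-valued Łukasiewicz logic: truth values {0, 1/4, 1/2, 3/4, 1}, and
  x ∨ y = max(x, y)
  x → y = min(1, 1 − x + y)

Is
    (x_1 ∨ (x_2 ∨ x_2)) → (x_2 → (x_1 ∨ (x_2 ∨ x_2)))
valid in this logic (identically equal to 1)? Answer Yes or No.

Yes

At x_1 = 1/2, x_2 = 1/4, for instance:
x_2 ∨ x_2 = 1/4 ∨ 1/4 = 1/4
x_1 ∨ (x_2 ∨ x_2) = 1/2 ∨ 1/4 = 1/2
x_2 → (x_1 ∨ (x_2 ∨ x_2)) = 1/4 → 1/2 = 1
(x_1 ∨ (x_2 ∨ x_2)) → (x_2 → (x_1 ∨ (x_2 ∨ x_2))) = 1/2 → 1 = 1
and checking the remaining 24 assignments likewise gives ≥ 1 in every case.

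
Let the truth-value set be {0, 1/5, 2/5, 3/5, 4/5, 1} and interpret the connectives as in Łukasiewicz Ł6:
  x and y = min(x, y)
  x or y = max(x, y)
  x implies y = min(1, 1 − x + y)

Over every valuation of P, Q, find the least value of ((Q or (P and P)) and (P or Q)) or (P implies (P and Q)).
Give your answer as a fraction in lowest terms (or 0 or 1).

Take P = 2/5, Q = 0:
P and P = 2/5 and 2/5 = 2/5
Q or (P and P) = 0 or 2/5 = 2/5
P or Q = 2/5 or 0 = 2/5
(Q or (P and P)) and (P or Q) = 2/5 and 2/5 = 2/5
P and Q = 2/5 and 0 = 0
P implies (P and Q) = 2/5 implies 0 = 3/5
((Q or (P and P)) and (P or Q)) or (P implies (P and Q)) = 2/5 or 3/5 = 3/5
No assignment yields a value below 3/5, so this is the minimum.

3/5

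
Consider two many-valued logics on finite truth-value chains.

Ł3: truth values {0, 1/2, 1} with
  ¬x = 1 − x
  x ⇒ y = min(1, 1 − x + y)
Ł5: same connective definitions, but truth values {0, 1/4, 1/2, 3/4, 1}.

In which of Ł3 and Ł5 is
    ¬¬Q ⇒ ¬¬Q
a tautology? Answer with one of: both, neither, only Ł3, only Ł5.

both

In Ł3: every assignment gives 1 — tautology.
In Ł5: every assignment gives 1 — tautology.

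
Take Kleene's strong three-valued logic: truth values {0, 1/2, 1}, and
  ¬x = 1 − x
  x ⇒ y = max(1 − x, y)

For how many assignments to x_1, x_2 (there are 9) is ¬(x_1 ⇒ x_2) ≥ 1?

x_1 = 0, x_2 = 0 ↦ 0  <
x_1 = 0, x_2 = 1/2 ↦ 0  <
x_1 = 0, x_2 = 1 ↦ 0  <
x_1 = 1/2, x_2 = 0 ↦ 1/2  <
x_1 = 1/2, x_2 = 1/2 ↦ 1/2  <
x_1 = 1/2, x_2 = 1 ↦ 0  <
x_1 = 1, x_2 = 0 ↦ 1  ≥
x_1 = 1, x_2 = 1/2 ↦ 1/2  <
x_1 = 1, x_2 = 1 ↦ 0  <
So 1 of the 9 assignments meets the threshold.

1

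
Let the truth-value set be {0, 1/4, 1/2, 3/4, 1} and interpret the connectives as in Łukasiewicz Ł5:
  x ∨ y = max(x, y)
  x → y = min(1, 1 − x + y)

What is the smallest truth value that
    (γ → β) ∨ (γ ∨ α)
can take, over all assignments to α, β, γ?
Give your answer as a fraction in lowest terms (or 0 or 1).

Take α = 0, β = 0, γ = 1/2:
γ → β = 1/2 → 0 = 1/2
γ ∨ α = 1/2 ∨ 0 = 1/2
(γ → β) ∨ (γ ∨ α) = 1/2 ∨ 1/2 = 1/2
No assignment yields a value below 1/2, so this is the minimum.

1/2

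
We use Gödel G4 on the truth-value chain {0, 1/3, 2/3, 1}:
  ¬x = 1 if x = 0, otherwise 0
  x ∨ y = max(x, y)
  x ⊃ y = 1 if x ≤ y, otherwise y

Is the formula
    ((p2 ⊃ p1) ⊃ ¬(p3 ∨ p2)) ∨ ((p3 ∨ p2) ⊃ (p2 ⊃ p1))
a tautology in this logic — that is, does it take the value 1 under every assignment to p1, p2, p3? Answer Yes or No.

No

Counterexample: take p1 = 1/3, p2 = 2/3, p3 = 0.
p2 ⊃ p1 = 2/3 ⊃ 1/3 = 1/3
p3 ∨ p2 = 0 ∨ 2/3 = 2/3
¬(p3 ∨ p2) = ¬2/3 = 0
(p2 ⊃ p1) ⊃ ¬(p3 ∨ p2) = 1/3 ⊃ 0 = 0
p3 ∨ p2 = 0 ∨ 2/3 = 2/3
p2 ⊃ p1 = 2/3 ⊃ 1/3 = 1/3
(p3 ∨ p2) ⊃ (p2 ⊃ p1) = 2/3 ⊃ 1/3 = 1/3
((p2 ⊃ p1) ⊃ ¬(p3 ∨ p2)) ∨ ((p3 ∨ p2) ⊃ (p2 ⊃ p1)) = 0 ∨ 1/3 = 1/3
This gives 1/3 ≠ 1.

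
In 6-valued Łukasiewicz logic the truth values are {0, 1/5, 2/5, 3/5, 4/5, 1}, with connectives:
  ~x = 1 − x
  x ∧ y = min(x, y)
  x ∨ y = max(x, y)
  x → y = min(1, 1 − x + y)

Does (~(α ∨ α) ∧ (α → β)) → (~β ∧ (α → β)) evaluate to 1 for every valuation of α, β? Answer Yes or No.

No

Counterexample: take α = 0, β = 1/5.
α ∨ α = 0 ∨ 0 = 0
~(α ∨ α) = ~0 = 1
α → β = 0 → 1/5 = 1
~(α ∨ α) ∧ (α → β) = 1 ∧ 1 = 1
~β = ~1/5 = 4/5
α → β = 0 → 1/5 = 1
~β ∧ (α → β) = 4/5 ∧ 1 = 4/5
(~(α ∨ α) ∧ (α → β)) → (~β ∧ (α → β)) = 1 → 4/5 = 4/5
This gives 4/5 ≠ 1.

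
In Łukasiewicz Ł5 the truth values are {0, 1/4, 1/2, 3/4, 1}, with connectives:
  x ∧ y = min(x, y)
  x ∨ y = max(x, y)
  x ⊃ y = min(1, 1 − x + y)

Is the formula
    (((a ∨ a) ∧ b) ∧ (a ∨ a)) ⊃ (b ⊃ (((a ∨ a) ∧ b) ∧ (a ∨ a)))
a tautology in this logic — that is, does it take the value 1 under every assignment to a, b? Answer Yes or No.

At a = 1/2, b = 1, for instance:
a ∨ a = 1/2 ∨ 1/2 = 1/2
(a ∨ a) ∧ b = 1/2 ∧ 1 = 1/2
a ∨ a = 1/2 ∨ 1/2 = 1/2
((a ∨ a) ∧ b) ∧ (a ∨ a) = 1/2 ∧ 1/2 = 1/2
b ⊃ (((a ∨ a) ∧ b) ∧ (a ∨ a)) = 1 ⊃ 1/2 = 1/2
(((a ∨ a) ∧ b) ∧ (a ∨ a)) ⊃ (b ⊃ (((a ∨ a) ∧ b) ∧ (a ∨ a))) = 1/2 ⊃ 1/2 = 1
and checking the remaining 24 assignments likewise gives ≥ 1 in every case.

Yes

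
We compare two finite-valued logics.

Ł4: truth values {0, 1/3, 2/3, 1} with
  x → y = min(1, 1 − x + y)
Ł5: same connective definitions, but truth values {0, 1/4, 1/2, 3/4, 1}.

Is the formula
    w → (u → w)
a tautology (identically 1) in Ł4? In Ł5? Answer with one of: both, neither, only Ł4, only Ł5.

In Ł4: every assignment gives 1 — tautology.
In Ł5: every assignment gives 1 — tautology.

both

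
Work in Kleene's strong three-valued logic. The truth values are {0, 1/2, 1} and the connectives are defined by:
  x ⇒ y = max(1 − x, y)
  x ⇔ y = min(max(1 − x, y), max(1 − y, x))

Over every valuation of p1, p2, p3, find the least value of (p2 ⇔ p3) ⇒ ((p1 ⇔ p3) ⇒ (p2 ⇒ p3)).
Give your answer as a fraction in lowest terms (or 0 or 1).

Take p1 = 0, p2 = 1/2, p3 = 0:
p2 ⇔ p3 = 1/2 ⇔ 0 = 1/2
p1 ⇔ p3 = 0 ⇔ 0 = 1
p2 ⇒ p3 = 1/2 ⇒ 0 = 1/2
(p1 ⇔ p3) ⇒ (p2 ⇒ p3) = 1 ⇒ 1/2 = 1/2
(p2 ⇔ p3) ⇒ ((p1 ⇔ p3) ⇒ (p2 ⇒ p3)) = 1/2 ⇒ 1/2 = 1/2
No assignment yields a value below 1/2, so this is the minimum.

1/2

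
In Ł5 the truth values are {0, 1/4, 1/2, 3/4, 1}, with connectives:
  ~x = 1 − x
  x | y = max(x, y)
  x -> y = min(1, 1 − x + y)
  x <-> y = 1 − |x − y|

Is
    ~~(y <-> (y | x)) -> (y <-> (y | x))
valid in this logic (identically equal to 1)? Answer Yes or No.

At x = 3/4, y = 1, for instance:
y | x = 1 | 3/4 = 1
y <-> (y | x) = 1 <-> 1 = 1
~(y <-> (y | x)) = ~1 = 0
~~(y <-> (y | x)) = ~0 = 1
~~(y <-> (y | x)) -> (y <-> (y | x)) = 1 -> 1 = 1
and checking the remaining 24 assignments likewise gives ≥ 1 in every case.

Yes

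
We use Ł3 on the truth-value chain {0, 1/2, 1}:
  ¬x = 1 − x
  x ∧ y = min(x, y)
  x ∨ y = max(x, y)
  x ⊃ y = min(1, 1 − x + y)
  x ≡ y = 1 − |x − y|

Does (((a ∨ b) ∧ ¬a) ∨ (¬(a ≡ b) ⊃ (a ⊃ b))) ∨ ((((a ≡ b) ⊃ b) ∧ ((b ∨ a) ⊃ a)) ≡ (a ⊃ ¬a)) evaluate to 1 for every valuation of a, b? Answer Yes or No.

No

Counterexample: take a = 1, b = 0.
a ∨ b = 1 ∨ 0 = 1
¬a = ¬1 = 0
(a ∨ b) ∧ ¬a = 1 ∧ 0 = 0
a ≡ b = 1 ≡ 0 = 0
¬(a ≡ b) = ¬0 = 1
a ⊃ b = 1 ⊃ 0 = 0
¬(a ≡ b) ⊃ (a ⊃ b) = 1 ⊃ 0 = 0
((a ∨ b) ∧ ¬a) ∨ (¬(a ≡ b) ⊃ (a ⊃ b)) = 0 ∨ 0 = 0
a ≡ b = 1 ≡ 0 = 0
(a ≡ b) ⊃ b = 0 ⊃ 0 = 1
b ∨ a = 0 ∨ 1 = 1
(b ∨ a) ⊃ a = 1 ⊃ 1 = 1
((a ≡ b) ⊃ b) ∧ ((b ∨ a) ⊃ a) = 1 ∧ 1 = 1
¬a = ¬1 = 0
a ⊃ ¬a = 1 ⊃ 0 = 0
(((a ≡ b) ⊃ b) ∧ ((b ∨ a) ⊃ a)) ≡ (a ⊃ ¬a) = 1 ≡ 0 = 0
(((a ∨ b) ∧ ¬a) ∨ (¬(a ≡ b) ⊃ (a ⊃ b))) ∨ ((((a ≡ b) ⊃ b) ∧ ((b ∨ a) ⊃ a)) ≡ (a ⊃ ¬a)) = 0 ∨ 0 = 0
This gives 0 ≠ 1.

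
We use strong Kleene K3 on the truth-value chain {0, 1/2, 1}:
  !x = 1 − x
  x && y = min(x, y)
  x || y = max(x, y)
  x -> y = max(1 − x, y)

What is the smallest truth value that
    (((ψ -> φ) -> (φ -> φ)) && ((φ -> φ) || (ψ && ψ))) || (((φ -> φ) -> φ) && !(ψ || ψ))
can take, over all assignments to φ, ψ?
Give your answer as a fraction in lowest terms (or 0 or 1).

1/2

Take φ = 1/2, ψ = 0:
ψ -> φ = 0 -> 1/2 = 1
φ -> φ = 1/2 -> 1/2 = 1/2
(ψ -> φ) -> (φ -> φ) = 1 -> 1/2 = 1/2
φ -> φ = 1/2 -> 1/2 = 1/2
ψ && ψ = 0 && 0 = 0
(φ -> φ) || (ψ && ψ) = 1/2 || 0 = 1/2
((ψ -> φ) -> (φ -> φ)) && ((φ -> φ) || (ψ && ψ)) = 1/2 && 1/2 = 1/2
φ -> φ = 1/2 -> 1/2 = 1/2
(φ -> φ) -> φ = 1/2 -> 1/2 = 1/2
ψ || ψ = 0 || 0 = 0
!(ψ || ψ) = !0 = 1
((φ -> φ) -> φ) && !(ψ || ψ) = 1/2 && 1 = 1/2
(((ψ -> φ) -> (φ -> φ)) && ((φ -> φ) || (ψ && ψ))) || (((φ -> φ) -> φ) && !(ψ || ψ)) = 1/2 || 1/2 = 1/2
No assignment yields a value below 1/2, so this is the minimum.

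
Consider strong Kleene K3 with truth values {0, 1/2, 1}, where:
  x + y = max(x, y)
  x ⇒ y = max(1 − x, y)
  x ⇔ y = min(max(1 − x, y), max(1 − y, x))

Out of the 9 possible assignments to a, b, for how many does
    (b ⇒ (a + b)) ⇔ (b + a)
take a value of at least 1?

5

a = 0, b = 0 ↦ 0  <
a = 0, b = 1/2 ↦ 1/2  <
a = 0, b = 1 ↦ 1  ≥
a = 1/2, b = 0 ↦ 1/2  <
a = 1/2, b = 1/2 ↦ 1/2  <
a = 1/2, b = 1 ↦ 1  ≥
a = 1, b = 0 ↦ 1  ≥
a = 1, b = 1/2 ↦ 1  ≥
a = 1, b = 1 ↦ 1  ≥
So 5 of the 9 assignments meet the threshold.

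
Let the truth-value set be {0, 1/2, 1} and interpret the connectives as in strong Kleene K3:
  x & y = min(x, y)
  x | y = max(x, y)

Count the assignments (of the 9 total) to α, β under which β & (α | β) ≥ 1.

3

α = 0, β = 0 ↦ 0  <
α = 0, β = 1/2 ↦ 1/2  <
α = 0, β = 1 ↦ 1  ≥
α = 1/2, β = 0 ↦ 0  <
α = 1/2, β = 1/2 ↦ 1/2  <
α = 1/2, β = 1 ↦ 1  ≥
α = 1, β = 0 ↦ 0  <
α = 1, β = 1/2 ↦ 1/2  <
α = 1, β = 1 ↦ 1  ≥
So 3 of the 9 assignments meet the threshold.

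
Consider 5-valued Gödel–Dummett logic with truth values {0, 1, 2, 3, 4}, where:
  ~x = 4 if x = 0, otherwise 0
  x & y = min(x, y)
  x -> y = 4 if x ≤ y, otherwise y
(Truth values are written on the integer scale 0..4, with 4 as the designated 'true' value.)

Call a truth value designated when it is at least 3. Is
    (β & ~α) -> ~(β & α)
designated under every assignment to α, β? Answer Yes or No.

Yes

At α = 2, β = 2, for instance:
~α = ~2 = 0
β & ~α = 2 & 0 = 0
β & α = 2 & 2 = 2
~(β & α) = ~2 = 0
(β & ~α) -> ~(β & α) = 0 -> 0 = 4
and checking the remaining 24 assignments likewise gives ≥ 3 in every case.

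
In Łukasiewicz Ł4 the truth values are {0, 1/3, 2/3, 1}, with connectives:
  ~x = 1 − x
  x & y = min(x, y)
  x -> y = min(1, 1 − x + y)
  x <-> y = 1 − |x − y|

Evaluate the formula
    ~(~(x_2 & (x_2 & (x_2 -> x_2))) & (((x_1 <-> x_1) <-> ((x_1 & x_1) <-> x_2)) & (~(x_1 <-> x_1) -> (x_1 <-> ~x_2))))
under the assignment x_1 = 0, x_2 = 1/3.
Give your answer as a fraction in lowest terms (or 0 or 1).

x_2 -> x_2 = 1/3 -> 1/3 = 1
x_2 & (x_2 -> x_2) = 1/3 & 1 = 1/3
x_2 & (x_2 & (x_2 -> x_2)) = 1/3 & 1/3 = 1/3
~(x_2 & (x_2 & (x_2 -> x_2))) = ~1/3 = 2/3
x_1 <-> x_1 = 0 <-> 0 = 1
x_1 & x_1 = 0 & 0 = 0
(x_1 & x_1) <-> x_2 = 0 <-> 1/3 = 2/3
(x_1 <-> x_1) <-> ((x_1 & x_1) <-> x_2) = 1 <-> 2/3 = 2/3
x_1 <-> x_1 = 0 <-> 0 = 1
~(x_1 <-> x_1) = ~1 = 0
~x_2 = ~1/3 = 2/3
x_1 <-> ~x_2 = 0 <-> 2/3 = 1/3
~(x_1 <-> x_1) -> (x_1 <-> ~x_2) = 0 -> 1/3 = 1
((x_1 <-> x_1) <-> ((x_1 & x_1) <-> x_2)) & (~(x_1 <-> x_1) -> (x_1 <-> ~x_2)) = 2/3 & 1 = 2/3
~(x_2 & (x_2 & (x_2 -> x_2))) & (((x_1 <-> x_1) <-> ((x_1 & x_1) <-> x_2)) & (~(x_1 <-> x_1) -> (x_1 <-> ~x_2))) = 2/3 & 2/3 = 2/3
~(~(x_2 & (x_2 & (x_2 -> x_2))) & (((x_1 <-> x_1) <-> ((x_1 & x_1) <-> x_2)) & (~(x_1 <-> x_1) -> (x_1 <-> ~x_2)))) = ~2/3 = 1/3

1/3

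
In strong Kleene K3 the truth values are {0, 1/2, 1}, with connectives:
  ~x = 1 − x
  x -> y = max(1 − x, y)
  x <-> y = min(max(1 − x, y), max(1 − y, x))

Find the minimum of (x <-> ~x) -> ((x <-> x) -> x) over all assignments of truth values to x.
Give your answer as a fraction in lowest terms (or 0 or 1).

1/2

Take x = 1/2:
~x = ~1/2 = 1/2
x <-> ~x = 1/2 <-> 1/2 = 1/2
x <-> x = 1/2 <-> 1/2 = 1/2
(x <-> x) -> x = 1/2 -> 1/2 = 1/2
(x <-> ~x) -> ((x <-> x) -> x) = 1/2 -> 1/2 = 1/2
No assignment yields a value below 1/2, so this is the minimum.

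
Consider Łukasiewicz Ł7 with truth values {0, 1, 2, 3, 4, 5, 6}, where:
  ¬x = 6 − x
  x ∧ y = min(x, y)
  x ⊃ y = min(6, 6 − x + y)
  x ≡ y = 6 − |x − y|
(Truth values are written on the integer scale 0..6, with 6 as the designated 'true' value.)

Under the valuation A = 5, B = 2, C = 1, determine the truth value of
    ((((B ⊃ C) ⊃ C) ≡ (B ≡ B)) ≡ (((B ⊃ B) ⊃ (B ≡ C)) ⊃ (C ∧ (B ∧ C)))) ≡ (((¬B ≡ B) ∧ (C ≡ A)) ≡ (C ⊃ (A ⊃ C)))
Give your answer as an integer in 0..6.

B ⊃ C = 2 ⊃ 1 = 5
(B ⊃ C) ⊃ C = 5 ⊃ 1 = 2
B ≡ B = 2 ≡ 2 = 6
((B ⊃ C) ⊃ C) ≡ (B ≡ B) = 2 ≡ 6 = 2
B ⊃ B = 2 ⊃ 2 = 6
B ≡ C = 2 ≡ 1 = 5
(B ⊃ B) ⊃ (B ≡ C) = 6 ⊃ 5 = 5
B ∧ C = 2 ∧ 1 = 1
C ∧ (B ∧ C) = 1 ∧ 1 = 1
((B ⊃ B) ⊃ (B ≡ C)) ⊃ (C ∧ (B ∧ C)) = 5 ⊃ 1 = 2
(((B ⊃ C) ⊃ C) ≡ (B ≡ B)) ≡ (((B ⊃ B) ⊃ (B ≡ C)) ⊃ (C ∧ (B ∧ C))) = 2 ≡ 2 = 6
¬B = ¬2 = 4
¬B ≡ B = 4 ≡ 2 = 4
C ≡ A = 1 ≡ 5 = 2
(¬B ≡ B) ∧ (C ≡ A) = 4 ∧ 2 = 2
A ⊃ C = 5 ⊃ 1 = 2
C ⊃ (A ⊃ C) = 1 ⊃ 2 = 6
((¬B ≡ B) ∧ (C ≡ A)) ≡ (C ⊃ (A ⊃ C)) = 2 ≡ 6 = 2
((((B ⊃ C) ⊃ C) ≡ (B ≡ B)) ≡ (((B ⊃ B) ⊃ (B ≡ C)) ⊃ (C ∧ (B ∧ C)))) ≡ (((¬B ≡ B) ∧ (C ≡ A)) ≡ (C ⊃ (A ⊃ C))) = 6 ≡ 2 = 2

2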